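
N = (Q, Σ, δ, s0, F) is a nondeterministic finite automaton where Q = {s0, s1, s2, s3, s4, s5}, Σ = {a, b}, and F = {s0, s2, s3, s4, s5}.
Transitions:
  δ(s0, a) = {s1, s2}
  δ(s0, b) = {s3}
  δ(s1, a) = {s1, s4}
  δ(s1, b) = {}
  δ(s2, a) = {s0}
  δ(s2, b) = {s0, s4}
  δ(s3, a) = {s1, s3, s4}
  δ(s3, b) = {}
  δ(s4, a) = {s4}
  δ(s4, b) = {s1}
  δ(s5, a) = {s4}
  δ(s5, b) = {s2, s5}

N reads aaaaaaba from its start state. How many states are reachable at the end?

3

Start: {s0}
read a: {s1, s2}
read a: {s0, s1, s4}
read a: {s1, s2, s4}
read a: {s0, s1, s4}
read a: {s1, s2, s4}
read a: {s0, s1, s4}
read b: {s1, s3}
read a: {s1, s3, s4}
Final reachable set {s1, s3, s4} has 3 states.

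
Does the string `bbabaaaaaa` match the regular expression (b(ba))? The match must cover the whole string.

no

No split of bbabaaaaaa into u·v has b matching u and (ba) matching v.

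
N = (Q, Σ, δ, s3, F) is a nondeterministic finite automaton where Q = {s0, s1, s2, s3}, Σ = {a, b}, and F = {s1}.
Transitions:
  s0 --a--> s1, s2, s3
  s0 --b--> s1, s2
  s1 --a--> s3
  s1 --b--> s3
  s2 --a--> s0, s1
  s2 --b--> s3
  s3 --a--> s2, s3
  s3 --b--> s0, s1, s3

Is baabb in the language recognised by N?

accepted

Start: {s3}
read b: {s0, s1, s3}
read a: {s1, s2, s3}
read a: {s0, s1, s2, s3}
read b: {s0, s1, s2, s3}
read b: {s0, s1, s2, s3}
Reachable ∩ accepting = {s1} — nonempty.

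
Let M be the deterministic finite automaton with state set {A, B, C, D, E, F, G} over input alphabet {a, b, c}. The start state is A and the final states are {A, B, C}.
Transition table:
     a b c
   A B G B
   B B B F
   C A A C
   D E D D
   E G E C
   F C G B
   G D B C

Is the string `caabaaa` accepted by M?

accepted

A --c--> B
B --a--> B
B --a--> B
B --b--> B
B --a--> B
B --a--> B
B --a--> B
End in state B, which is an accepting state.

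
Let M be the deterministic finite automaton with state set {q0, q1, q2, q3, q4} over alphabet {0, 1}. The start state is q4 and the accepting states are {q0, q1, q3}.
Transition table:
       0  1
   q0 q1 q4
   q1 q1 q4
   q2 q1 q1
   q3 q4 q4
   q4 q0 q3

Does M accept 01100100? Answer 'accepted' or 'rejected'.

accepted

q4 --0--> q0
q0 --1--> q4
q4 --1--> q3
q3 --0--> q4
q4 --0--> q0
q0 --1--> q4
q4 --0--> q0
q0 --0--> q1
End in state q1, which is an accepting state.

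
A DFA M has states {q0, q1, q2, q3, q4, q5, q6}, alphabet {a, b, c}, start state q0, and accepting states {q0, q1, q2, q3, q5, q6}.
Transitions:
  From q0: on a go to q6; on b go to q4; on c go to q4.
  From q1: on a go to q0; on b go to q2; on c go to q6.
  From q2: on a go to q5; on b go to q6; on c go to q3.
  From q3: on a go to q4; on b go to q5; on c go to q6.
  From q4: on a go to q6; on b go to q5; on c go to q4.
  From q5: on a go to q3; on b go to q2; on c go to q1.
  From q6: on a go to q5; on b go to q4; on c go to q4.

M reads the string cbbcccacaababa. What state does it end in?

q5

q0 --c--> q4
q4 --b--> q5
q5 --b--> q2
q2 --c--> q3
q3 --c--> q6
q6 --c--> q4
q4 --a--> q6
q6 --c--> q4
q4 --a--> q6
q6 --a--> q5
q5 --b--> q2
q2 --a--> q5
q5 --b--> q2
q2 --a--> q5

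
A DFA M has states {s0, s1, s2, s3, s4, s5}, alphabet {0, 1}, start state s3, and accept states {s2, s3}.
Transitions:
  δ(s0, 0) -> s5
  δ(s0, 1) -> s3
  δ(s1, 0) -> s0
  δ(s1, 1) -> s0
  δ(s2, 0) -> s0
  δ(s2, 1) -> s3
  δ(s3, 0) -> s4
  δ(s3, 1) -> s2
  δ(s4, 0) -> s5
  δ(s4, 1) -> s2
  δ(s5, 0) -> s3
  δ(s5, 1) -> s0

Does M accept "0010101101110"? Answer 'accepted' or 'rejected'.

rejected

s3 --0--> s4
s4 --0--> s5
s5 --1--> s0
s0 --0--> s5
s5 --1--> s0
s0 --0--> s5
s5 --1--> s0
s0 --1--> s3
s3 --0--> s4
s4 --1--> s2
s2 --1--> s3
s3 --1--> s2
s2 --0--> s0
End in state s0, which is not an accepting state.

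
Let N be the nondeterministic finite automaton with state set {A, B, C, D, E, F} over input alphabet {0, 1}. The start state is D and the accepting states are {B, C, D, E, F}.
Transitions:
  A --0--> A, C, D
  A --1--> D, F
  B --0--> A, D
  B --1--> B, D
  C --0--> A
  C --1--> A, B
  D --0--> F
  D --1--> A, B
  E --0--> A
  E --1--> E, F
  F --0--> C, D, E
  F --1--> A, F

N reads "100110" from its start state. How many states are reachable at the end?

Start: {D}
read 1: {A, B}
read 0: {A, C, D}
read 0: {A, C, D, F}
read 1: {A, B, D, F}
read 1: {A, B, D, F}
read 0: {A, C, D, E, F}
Final reachable set {A, C, D, E, F} has 5 states.

5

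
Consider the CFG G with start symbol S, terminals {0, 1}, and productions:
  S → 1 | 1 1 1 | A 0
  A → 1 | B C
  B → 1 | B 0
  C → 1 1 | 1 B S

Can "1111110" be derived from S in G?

yes

S ⇒ A0 ⇒ BC0 ⇒ 1C0 ⇒ 11BS0 ⇒ 111S0 ⇒ 1111110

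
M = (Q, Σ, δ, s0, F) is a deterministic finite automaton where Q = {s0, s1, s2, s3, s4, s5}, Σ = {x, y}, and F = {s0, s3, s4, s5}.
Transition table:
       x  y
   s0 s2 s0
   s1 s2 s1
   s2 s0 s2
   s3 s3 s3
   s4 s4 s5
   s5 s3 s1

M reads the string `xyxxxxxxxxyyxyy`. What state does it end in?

s0

s0 --x--> s2
s2 --y--> s2
s2 --x--> s0
s0 --x--> s2
s2 --x--> s0
s0 --x--> s2
s2 --x--> s0
s0 --x--> s2
s2 --x--> s0
s0 --x--> s2
s2 --y--> s2
s2 --y--> s2
s2 --x--> s0
s0 --y--> s0
s0 --y--> s0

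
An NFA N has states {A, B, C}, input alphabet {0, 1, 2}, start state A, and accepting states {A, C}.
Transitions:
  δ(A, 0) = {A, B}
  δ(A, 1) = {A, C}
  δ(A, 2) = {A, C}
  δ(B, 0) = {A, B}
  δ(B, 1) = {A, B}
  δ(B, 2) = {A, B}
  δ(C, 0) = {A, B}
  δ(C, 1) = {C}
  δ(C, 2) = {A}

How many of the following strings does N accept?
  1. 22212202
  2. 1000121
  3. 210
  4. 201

22212202: accepted
1000121: accepted
210: accepted
201: accepted

4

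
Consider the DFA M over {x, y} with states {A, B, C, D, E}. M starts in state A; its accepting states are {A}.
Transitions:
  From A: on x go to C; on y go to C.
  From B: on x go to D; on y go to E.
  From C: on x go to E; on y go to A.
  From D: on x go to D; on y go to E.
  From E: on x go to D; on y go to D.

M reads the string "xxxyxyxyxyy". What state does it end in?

D

A --x--> C
C --x--> E
E --x--> D
D --y--> E
E --x--> D
D --y--> E
E --x--> D
D --y--> E
E --x--> D
D --y--> E
E --y--> D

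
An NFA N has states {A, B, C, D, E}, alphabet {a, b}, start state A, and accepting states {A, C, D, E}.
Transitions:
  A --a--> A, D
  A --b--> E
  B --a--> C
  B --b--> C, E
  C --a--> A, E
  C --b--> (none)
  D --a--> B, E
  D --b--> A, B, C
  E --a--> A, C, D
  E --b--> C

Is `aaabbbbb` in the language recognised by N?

rejected

Start: {A}
read a: {A, D}
read a: {A, B, D, E}
read a: {A, B, C, D, E}
read b: {A, B, C, E}
read b: {C, E}
read b: {C}
read b: {}
The reachable set is empty and stays empty for the remaining 1 symbol.
Reachable ∩ accepting = {} — empty.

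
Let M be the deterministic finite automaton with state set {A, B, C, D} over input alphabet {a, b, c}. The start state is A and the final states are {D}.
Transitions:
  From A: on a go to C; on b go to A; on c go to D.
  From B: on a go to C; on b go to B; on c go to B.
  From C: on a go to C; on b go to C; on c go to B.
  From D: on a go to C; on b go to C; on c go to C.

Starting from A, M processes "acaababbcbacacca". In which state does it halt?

A --a--> C
C --c--> B
B --a--> C
C --a--> C
C --b--> C
C --a--> C
C --b--> C
C --b--> C
C --c--> B
B --b--> B
B --a--> C
C --c--> B
B --a--> C
C --c--> B
B --c--> B
B --a--> C

C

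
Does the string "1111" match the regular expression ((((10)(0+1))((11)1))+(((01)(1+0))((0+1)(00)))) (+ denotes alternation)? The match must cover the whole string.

no

Neither (((10)(0+1))((11)1)) nor (((01)(1+0))((0+1)(00))) matches 1111.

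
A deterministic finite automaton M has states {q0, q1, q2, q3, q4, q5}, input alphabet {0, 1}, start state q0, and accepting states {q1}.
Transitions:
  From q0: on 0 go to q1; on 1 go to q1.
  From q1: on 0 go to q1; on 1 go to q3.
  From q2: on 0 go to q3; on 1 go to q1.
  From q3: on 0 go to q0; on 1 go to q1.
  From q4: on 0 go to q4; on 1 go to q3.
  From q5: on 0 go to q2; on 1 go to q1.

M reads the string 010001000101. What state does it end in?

q1

q0 --0--> q1
q1 --1--> q3
q3 --0--> q0
q0 --0--> q1
q1 --0--> q1
q1 --1--> q3
q3 --0--> q0
q0 --0--> q1
q1 --0--> q1
q1 --1--> q3
q3 --0--> q0
q0 --1--> q1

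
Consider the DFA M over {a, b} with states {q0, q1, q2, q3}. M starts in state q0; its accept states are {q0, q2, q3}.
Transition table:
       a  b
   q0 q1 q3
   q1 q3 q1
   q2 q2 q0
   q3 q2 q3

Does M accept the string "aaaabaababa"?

rejected

q0 --a--> q1
q1 --a--> q3
q3 --a--> q2
q2 --a--> q2
q2 --b--> q0
q0 --a--> q1
q1 --a--> q3
q3 --b--> q3
q3 --a--> q2
q2 --b--> q0
q0 --a--> q1
End in state q1, which is not an accepting state.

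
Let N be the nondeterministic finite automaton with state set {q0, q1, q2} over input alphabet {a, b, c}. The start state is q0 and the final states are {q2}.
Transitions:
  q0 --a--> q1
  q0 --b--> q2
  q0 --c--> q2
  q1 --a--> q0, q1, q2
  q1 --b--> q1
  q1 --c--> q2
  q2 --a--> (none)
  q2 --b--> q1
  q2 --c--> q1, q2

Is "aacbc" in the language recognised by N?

accepted

Start: {q0}
read a: {q1}
read a: {q0, q1, q2}
read c: {q1, q2}
read b: {q1}
read c: {q2}
Reachable ∩ accepting = {q2} — nonempty.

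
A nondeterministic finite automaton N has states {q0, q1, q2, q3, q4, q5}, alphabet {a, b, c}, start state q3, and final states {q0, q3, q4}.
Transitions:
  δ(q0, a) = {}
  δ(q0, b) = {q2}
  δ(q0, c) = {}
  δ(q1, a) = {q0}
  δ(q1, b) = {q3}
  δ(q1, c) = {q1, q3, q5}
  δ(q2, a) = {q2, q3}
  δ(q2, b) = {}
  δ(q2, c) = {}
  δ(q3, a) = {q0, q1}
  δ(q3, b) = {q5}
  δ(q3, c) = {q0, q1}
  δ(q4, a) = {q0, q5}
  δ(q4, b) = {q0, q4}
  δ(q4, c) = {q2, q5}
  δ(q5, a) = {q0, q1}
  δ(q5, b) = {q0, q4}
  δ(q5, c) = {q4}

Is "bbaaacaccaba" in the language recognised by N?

Start: {q3}
read b: {q5}
read b: {q0, q4}
read a: {q0, q5}
read a: {q0, q1}
read a: {q0}
read c: {}
The reachable set is empty and stays empty for the remaining 6 symbols.
Reachable ∩ accepting = {} — empty.

rejected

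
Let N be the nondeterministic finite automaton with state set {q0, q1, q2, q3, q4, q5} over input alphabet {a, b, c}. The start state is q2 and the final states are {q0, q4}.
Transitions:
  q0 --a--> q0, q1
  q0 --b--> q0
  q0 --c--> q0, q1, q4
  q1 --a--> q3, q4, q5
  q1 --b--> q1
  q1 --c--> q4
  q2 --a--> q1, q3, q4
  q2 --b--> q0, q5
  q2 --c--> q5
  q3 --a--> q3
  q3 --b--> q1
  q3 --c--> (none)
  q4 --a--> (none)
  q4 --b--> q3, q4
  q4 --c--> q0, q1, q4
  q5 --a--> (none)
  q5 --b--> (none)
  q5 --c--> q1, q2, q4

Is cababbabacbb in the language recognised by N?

Start: {q2}
read c: {q5}
read a: {}
The reachable set is empty and stays empty for the remaining 10 symbols.
Reachable ∩ accepting = {} — empty.

rejected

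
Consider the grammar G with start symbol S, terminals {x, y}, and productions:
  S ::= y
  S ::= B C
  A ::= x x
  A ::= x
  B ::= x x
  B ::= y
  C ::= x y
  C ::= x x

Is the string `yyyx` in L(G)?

no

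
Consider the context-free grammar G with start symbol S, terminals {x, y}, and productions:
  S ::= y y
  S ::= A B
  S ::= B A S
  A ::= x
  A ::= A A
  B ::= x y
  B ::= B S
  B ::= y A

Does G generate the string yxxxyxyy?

yes

S ⇒ BAS ⇒ yAAS ⇒ yxAS ⇒ yxxS ⇒ yxxBAS ⇒ yxxxyAS ⇒ yxxxyxS ⇒ yxxxyxyy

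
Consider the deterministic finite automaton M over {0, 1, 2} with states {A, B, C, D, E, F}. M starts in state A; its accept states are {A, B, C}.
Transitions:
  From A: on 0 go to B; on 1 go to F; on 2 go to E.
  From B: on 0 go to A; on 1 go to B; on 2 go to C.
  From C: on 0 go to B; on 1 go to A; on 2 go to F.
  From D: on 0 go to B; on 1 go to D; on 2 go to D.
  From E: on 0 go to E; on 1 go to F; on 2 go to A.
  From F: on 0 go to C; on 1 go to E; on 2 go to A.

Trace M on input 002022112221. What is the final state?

F

A --0--> B
B --0--> A
A --2--> E
E --0--> E
E --2--> A
A --2--> E
E --1--> F
F --1--> E
E --2--> A
A --2--> E
E --2--> A
A --1--> F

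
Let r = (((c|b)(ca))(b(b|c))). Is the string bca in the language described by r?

no

No split of bca into u·v has ((c|b)(ca)) matching u and (b(b|c)) matching v.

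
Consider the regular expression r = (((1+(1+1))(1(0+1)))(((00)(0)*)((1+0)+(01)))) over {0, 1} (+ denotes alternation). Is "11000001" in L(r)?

Split as 110·00001: ((1+(1+1))(1(0+1))) matches 110 and (((00)(0)*)((1+0)+(01))) matches 00001.

yes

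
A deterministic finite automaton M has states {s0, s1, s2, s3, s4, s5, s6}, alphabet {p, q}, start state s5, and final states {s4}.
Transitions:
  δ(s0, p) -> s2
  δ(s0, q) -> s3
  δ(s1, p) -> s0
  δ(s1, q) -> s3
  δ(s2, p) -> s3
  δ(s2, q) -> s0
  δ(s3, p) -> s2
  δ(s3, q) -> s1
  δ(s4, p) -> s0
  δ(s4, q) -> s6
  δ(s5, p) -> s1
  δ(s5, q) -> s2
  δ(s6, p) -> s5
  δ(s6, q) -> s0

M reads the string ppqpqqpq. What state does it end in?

s0

s5 --p--> s1
s1 --p--> s0
s0 --q--> s3
s3 --p--> s2
s2 --q--> s0
s0 --q--> s3
s3 --p--> s2
s2 --q--> s0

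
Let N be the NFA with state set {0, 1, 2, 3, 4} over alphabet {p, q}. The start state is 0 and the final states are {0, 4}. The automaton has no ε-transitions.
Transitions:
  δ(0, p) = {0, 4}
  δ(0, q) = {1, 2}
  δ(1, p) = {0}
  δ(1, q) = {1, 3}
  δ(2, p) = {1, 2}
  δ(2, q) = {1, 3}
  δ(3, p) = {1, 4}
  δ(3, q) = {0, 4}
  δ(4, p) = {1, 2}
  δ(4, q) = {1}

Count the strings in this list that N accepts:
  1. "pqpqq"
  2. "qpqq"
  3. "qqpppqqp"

3

"pqpqq": accepted
"qpqq": accepted
"qqpppqqp": accepted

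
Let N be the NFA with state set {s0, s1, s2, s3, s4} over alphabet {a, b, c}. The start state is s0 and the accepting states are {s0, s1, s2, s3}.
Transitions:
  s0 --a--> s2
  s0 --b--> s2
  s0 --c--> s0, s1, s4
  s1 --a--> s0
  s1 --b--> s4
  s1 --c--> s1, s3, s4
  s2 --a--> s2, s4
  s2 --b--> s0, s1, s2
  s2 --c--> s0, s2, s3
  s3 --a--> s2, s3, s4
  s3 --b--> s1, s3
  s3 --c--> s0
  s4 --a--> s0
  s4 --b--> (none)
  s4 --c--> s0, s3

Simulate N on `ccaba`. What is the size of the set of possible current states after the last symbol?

4

Start: {s0}
read c: {s0, s1, s4}
read c: {s0, s1, s3, s4}
read a: {s0, s2, s3, s4}
read b: {s0, s1, s2, s3}
read a: {s0, s2, s3, s4}
Final reachable set {s0, s2, s3, s4} has 4 states.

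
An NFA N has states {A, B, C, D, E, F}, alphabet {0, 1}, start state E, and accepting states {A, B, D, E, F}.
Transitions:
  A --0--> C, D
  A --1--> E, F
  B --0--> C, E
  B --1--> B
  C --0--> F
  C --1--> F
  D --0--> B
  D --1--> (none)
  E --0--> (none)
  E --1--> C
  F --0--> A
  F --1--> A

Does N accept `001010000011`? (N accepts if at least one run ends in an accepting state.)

rejected

Start: {E}
read 0: {}
The reachable set is empty and stays empty for the remaining 11 symbols.
Reachable ∩ accepting = {} — empty.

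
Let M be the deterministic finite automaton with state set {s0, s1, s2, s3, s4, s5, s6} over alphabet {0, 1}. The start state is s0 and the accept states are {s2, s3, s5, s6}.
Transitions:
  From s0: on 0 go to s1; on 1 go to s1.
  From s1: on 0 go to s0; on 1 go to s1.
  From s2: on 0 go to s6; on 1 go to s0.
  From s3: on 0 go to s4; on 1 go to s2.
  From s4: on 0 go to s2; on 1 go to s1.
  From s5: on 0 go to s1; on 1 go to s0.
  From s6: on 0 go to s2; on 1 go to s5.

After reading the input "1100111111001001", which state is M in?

s0 --1--> s1
s1 --1--> s1
s1 --0--> s0
s0 --0--> s1
s1 --1--> s1
s1 --1--> s1
s1 --1--> s1
s1 --1--> s1
s1 --1--> s1
s1 --1--> s1
s1 --0--> s0
s0 --0--> s1
s1 --1--> s1
s1 --0--> s0
s0 --0--> s1
s1 --1--> s1

s1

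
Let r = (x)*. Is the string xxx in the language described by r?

Split into 3 pieces x · x · x; each matches x.

yes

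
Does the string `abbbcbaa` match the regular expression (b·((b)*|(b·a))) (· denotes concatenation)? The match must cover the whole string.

No split of abbbcbaa into u·v has b matching u and ((b)*|(b·a)) matching v.

no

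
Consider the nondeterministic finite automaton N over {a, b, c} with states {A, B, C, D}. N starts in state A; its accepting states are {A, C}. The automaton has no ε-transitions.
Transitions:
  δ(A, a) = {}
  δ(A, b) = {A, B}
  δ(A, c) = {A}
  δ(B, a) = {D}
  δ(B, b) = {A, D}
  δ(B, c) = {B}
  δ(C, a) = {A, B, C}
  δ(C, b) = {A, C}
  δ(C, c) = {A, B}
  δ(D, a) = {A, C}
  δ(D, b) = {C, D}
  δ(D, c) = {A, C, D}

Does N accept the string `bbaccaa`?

accepted

Start: {A}
read b: {A, B}
read b: {A, B, D}
read a: {A, C, D}
read c: {A, B, C, D}
read c: {A, B, C, D}
read a: {A, B, C, D}
read a: {A, B, C, D}
Reachable ∩ accepting = {A, C} — nonempty.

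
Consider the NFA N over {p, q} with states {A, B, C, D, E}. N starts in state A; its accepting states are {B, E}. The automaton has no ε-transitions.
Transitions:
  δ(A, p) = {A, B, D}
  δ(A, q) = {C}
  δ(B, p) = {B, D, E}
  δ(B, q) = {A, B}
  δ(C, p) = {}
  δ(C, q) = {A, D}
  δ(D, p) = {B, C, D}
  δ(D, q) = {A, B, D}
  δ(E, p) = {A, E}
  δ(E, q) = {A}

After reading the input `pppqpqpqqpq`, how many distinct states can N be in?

4

Start: {A}
read p: {A, B, D}
read p: {A, B, C, D, E}
read p: {A, B, C, D, E}
read q: {A, B, C, D}
read p: {A, B, C, D, E}
read q: {A, B, C, D}
read p: {A, B, C, D, E}
read q: {A, B, C, D}
read q: {A, B, C, D}
read p: {A, B, C, D, E}
read q: {A, B, C, D}
Final reachable set {A, B, C, D} has 4 states.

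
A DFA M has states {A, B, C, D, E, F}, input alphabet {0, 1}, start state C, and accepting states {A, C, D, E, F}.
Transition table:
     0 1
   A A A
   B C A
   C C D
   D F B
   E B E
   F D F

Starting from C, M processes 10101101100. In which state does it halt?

C --1--> D
D --0--> F
F --1--> F
F --0--> D
D --1--> B
B --1--> A
A --0--> A
A --1--> A
A --1--> A
A --0--> A
A --0--> A

A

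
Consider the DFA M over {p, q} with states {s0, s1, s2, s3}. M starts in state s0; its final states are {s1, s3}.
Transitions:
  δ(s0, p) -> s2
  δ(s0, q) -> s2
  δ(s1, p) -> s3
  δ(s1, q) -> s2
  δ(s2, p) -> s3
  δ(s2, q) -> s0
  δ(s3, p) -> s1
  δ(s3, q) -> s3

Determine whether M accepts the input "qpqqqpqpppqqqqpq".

s0 --q--> s2
s2 --p--> s3
s3 --q--> s3
s3 --q--> s3
s3 --q--> s3
s3 --p--> s1
s1 --q--> s2
s2 --p--> s3
s3 --p--> s1
s1 --p--> s3
s3 --q--> s3
s3 --q--> s3
s3 --q--> s3
s3 --q--> s3
s3 --p--> s1
s1 --q--> s2
End in state s2, which is not an accepting state.

rejected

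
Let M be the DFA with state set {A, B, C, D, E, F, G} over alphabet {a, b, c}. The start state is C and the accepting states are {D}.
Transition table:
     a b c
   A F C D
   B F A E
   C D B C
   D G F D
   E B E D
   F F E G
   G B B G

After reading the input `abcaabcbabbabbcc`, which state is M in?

C --a--> D
D --b--> F
F --c--> G
G --a--> B
B --a--> F
F --b--> E
E --c--> D
D --b--> F
F --a--> F
F --b--> E
E --b--> E
E --a--> B
B --b--> A
A --b--> C
C --c--> C
C --c--> C

C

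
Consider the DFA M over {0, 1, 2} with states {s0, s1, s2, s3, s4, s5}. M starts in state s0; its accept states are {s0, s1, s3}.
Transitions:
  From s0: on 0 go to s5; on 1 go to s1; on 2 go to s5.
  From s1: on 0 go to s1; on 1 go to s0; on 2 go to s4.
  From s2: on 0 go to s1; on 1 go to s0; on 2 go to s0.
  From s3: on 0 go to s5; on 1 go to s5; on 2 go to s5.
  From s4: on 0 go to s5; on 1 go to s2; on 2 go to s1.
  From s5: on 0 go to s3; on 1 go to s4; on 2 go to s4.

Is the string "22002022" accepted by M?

s0 --2--> s5
s5 --2--> s4
s4 --0--> s5
s5 --0--> s3
s3 --2--> s5
s5 --0--> s3
s3 --2--> s5
s5 --2--> s4
End in state s4, which is not an accepting state.

rejected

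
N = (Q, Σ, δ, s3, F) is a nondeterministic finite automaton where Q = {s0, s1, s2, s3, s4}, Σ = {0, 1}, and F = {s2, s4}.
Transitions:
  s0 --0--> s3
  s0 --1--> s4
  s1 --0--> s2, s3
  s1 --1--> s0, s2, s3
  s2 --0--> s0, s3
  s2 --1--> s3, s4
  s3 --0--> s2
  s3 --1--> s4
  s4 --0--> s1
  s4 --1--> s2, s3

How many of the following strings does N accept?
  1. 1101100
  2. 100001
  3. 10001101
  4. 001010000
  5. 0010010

1101100: accepted
100001: accepted
10001101: accepted
001010000: accepted
0010010: accepted

5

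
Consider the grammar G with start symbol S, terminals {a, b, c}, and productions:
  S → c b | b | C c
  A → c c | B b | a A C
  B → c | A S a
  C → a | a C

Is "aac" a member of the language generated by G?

yes

S ⇒ Cc ⇒ aCc ⇒ aac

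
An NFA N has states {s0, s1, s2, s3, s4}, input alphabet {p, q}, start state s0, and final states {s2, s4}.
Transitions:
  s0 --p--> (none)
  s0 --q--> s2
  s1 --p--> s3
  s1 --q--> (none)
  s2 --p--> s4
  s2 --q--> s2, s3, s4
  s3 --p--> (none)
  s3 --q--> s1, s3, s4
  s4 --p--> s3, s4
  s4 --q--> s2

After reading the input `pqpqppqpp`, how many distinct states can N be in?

Start: {s0}
read p: {}
The reachable set is empty and stays empty for the remaining 8 symbols.
Final reachable set {} has 0 states.

0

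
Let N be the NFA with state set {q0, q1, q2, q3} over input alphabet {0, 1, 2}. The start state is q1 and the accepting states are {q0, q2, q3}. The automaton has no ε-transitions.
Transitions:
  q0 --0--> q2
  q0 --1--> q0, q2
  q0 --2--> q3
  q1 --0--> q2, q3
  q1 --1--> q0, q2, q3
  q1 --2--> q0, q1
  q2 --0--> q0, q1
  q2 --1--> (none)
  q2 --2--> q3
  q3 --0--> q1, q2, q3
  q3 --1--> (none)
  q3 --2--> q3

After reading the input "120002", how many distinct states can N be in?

3

Start: {q1}
read 1: {q0, q2, q3}
read 2: {q3}
read 0: {q1, q2, q3}
read 0: {q0, q1, q2, q3}
read 0: {q0, q1, q2, q3}
read 2: {q0, q1, q3}
Final reachable set {q0, q1, q3} has 3 states.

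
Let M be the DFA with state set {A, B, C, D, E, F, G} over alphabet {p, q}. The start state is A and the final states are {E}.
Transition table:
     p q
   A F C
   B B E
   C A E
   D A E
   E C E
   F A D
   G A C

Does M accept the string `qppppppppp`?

rejected

A --q--> C
C --p--> A
A --p--> F
F --p--> A
A --p--> F
F --p--> A
A --p--> F
F --p--> A
A --p--> F
F --p--> A
End in state A, which is not an accepting state.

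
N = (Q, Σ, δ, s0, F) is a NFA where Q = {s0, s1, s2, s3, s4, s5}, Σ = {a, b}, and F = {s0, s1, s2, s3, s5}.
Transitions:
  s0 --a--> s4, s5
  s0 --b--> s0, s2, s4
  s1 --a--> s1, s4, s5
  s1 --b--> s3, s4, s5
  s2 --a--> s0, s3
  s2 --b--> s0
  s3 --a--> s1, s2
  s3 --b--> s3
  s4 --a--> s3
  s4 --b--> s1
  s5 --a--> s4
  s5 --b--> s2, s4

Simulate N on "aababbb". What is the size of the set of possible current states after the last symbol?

Start: {s0}
read a: {s4, s5}
read a: {s3, s4}
read b: {s1, s3}
read a: {s1, s2, s4, s5}
read b: {s0, s1, s2, s3, s4, s5}
read b: {s0, s1, s2, s3, s4, s5}
read b: {s0, s1, s2, s3, s4, s5}
Final reachable set {s0, s1, s2, s3, s4, s5} has 6 states.

6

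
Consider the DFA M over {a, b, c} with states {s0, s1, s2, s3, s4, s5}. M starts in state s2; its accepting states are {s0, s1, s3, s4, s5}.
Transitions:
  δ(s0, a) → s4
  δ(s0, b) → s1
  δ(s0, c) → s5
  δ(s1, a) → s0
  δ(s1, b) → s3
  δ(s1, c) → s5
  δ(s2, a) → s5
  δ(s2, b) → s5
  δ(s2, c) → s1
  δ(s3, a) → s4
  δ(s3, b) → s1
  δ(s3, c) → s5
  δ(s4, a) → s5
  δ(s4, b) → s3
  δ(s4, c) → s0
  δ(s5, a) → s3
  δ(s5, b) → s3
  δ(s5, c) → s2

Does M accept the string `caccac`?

s2 --c--> s1
s1 --a--> s0
s0 --c--> s5
s5 --c--> s2
s2 --a--> s5
s5 --c--> s2
End in state s2, which is not an accepting state.

rejected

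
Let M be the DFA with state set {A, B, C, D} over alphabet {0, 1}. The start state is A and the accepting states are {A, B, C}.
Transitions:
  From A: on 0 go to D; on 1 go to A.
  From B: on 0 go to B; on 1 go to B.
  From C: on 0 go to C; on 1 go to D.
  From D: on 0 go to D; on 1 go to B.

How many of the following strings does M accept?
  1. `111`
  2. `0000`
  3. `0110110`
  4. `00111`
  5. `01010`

4

`111`: accepted
`0000`: rejected
`0110110`: accepted
`00111`: accepted
`01010`: accepted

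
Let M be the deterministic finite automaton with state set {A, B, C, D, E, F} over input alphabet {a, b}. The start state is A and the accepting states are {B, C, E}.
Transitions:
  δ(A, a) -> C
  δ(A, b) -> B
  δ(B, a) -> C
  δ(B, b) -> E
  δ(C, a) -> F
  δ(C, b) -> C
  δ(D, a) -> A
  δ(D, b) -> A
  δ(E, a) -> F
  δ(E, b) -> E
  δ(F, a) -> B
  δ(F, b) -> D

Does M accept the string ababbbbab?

rejected

A --a--> C
C --b--> C
C --a--> F
F --b--> D
D --b--> A
A --b--> B
B --b--> E
E --a--> F
F --b--> D
End in state D, which is not an accepting state.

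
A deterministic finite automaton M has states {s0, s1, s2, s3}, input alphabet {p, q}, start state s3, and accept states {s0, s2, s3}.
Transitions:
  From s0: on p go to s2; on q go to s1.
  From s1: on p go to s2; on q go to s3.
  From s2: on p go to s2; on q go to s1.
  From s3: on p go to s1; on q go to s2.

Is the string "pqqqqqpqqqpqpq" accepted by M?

rejected

s3 --p--> s1
s1 --q--> s3
s3 --q--> s2
s2 --q--> s1
s1 --q--> s3
s3 --q--> s2
s2 --p--> s2
s2 --q--> s1
s1 --q--> s3
s3 --q--> s2
s2 --p--> s2
s2 --q--> s1
s1 --p--> s2
s2 --q--> s1
End in state s1, which is not an accepting state.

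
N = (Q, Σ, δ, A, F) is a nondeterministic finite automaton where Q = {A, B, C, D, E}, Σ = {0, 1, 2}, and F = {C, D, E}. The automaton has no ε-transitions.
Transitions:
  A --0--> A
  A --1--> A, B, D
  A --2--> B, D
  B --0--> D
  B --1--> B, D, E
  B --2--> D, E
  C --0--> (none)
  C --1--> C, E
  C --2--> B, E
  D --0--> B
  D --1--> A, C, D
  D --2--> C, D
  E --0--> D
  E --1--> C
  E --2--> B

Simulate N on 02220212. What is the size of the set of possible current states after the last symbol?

Start: {A}
read 0: {A}
read 2: {B, D}
read 2: {C, D, E}
read 2: {B, C, D, E}
read 0: {B, D}
read 2: {C, D, E}
read 1: {A, C, D, E}
read 2: {B, C, D, E}
Final reachable set {B, C, D, E} has 4 states.

4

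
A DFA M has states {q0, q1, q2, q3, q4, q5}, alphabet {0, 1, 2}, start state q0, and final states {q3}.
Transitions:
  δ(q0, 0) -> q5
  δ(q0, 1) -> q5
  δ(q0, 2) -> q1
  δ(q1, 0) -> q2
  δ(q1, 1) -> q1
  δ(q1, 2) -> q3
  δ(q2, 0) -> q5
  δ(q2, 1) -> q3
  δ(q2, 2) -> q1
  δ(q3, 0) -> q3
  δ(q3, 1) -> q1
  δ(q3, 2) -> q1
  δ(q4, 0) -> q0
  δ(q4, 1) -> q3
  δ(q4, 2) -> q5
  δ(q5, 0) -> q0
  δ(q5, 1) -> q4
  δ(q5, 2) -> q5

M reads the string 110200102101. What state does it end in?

q3

q0 --1--> q5
q5 --1--> q4
q4 --0--> q0
q0 --2--> q1
q1 --0--> q2
q2 --0--> q5
q5 --1--> q4
q4 --0--> q0
q0 --2--> q1
q1 --1--> q1
q1 --0--> q2
q2 --1--> q3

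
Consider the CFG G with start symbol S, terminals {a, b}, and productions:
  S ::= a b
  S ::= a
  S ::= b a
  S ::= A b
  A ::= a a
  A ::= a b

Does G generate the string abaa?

no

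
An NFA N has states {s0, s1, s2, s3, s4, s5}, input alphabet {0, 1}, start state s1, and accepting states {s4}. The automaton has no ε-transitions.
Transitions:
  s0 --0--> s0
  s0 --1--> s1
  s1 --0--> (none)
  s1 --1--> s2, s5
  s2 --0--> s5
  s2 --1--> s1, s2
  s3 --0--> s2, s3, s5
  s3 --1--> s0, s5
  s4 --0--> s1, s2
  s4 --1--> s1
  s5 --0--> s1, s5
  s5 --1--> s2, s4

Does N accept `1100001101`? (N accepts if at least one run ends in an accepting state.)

Start: {s1}
read 1: {s2, s5}
read 1: {s1, s2, s4}
read 0: {s1, s2, s5}
read 0: {s1, s5}
read 0: {s1, s5}
read 0: {s1, s5}
read 1: {s2, s4, s5}
read 1: {s1, s2, s4}
read 0: {s1, s2, s5}
read 1: {s1, s2, s4, s5}
Reachable ∩ accepting = {s4} — nonempty.

accepted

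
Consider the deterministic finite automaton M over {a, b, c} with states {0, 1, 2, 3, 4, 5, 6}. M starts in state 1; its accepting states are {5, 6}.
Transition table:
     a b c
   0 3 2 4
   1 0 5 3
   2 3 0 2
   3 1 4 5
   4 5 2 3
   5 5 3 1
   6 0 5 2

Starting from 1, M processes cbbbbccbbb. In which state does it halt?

0

1 --c--> 3
3 --b--> 4
4 --b--> 2
2 --b--> 0
0 --b--> 2
2 --c--> 2
2 --c--> 2
2 --b--> 0
0 --b--> 2
2 --b--> 0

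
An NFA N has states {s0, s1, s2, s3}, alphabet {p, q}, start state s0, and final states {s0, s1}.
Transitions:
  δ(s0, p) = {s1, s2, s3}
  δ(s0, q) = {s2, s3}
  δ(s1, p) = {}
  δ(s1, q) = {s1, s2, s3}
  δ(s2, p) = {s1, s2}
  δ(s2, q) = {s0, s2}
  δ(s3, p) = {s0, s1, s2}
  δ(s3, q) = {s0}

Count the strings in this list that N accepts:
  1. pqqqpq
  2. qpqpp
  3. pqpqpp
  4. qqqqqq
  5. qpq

pqqqpq: accepted
qpqpp: accepted
pqpqpp: accepted
qqqqqq: accepted
qpq: accepted

5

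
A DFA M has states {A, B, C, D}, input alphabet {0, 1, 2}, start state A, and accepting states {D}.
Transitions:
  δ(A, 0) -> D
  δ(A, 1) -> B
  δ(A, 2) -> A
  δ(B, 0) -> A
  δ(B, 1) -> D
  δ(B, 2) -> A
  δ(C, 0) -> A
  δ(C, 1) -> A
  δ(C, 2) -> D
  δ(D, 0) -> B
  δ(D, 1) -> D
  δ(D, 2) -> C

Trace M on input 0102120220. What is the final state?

B

A --0--> D
D --1--> D
D --0--> B
B --2--> A
A --1--> B
B --2--> A
A --0--> D
D --2--> C
C --2--> D
D --0--> B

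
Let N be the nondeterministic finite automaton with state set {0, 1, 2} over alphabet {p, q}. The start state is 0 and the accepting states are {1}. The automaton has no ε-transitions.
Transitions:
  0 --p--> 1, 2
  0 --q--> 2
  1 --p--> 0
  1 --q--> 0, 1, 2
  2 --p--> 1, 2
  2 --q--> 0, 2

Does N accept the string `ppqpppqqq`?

accepted

Start: {0}
read p: {1, 2}
read p: {0, 1, 2}
read q: {0, 1, 2}
read p: {0, 1, 2}
read p: {0, 1, 2}
read p: {0, 1, 2}
read q: {0, 1, 2}
read q: {0, 1, 2}
read q: {0, 1, 2}
Reachable ∩ accepting = {1} — nonempty.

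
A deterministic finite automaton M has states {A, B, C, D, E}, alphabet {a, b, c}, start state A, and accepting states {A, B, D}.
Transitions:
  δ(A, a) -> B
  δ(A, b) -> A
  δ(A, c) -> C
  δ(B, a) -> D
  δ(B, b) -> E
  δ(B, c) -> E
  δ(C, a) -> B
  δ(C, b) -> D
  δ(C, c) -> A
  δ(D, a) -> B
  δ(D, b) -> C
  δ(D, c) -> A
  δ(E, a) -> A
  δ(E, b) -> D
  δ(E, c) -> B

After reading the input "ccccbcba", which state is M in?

A --c--> C
C --c--> A
A --c--> C
C --c--> A
A --b--> A
A --c--> C
C --b--> D
D --a--> B

B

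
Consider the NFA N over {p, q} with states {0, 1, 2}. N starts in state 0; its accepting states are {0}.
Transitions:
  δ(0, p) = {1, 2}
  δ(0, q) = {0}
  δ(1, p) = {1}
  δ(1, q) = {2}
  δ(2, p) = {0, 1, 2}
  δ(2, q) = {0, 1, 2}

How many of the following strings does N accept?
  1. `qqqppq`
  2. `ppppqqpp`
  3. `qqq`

`qqqppq`: accepted
`ppppqqpp`: accepted
`qqq`: accepted

3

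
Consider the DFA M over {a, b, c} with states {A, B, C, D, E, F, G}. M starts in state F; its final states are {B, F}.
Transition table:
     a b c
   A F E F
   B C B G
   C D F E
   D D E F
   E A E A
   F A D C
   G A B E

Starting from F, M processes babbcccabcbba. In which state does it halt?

F --b--> D
D --a--> D
D --b--> E
E --b--> E
E --c--> A
A --c--> F
F --c--> C
C --a--> D
D --b--> E
E --c--> A
A --b--> E
E --b--> E
E --a--> A

A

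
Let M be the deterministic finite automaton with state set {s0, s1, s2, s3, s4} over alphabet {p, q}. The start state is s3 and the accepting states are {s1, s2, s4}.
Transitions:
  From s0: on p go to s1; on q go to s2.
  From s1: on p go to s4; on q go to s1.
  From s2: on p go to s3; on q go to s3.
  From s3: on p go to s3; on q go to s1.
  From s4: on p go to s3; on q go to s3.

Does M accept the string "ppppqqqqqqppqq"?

s3 --p--> s3
s3 --p--> s3
s3 --p--> s3
s3 --p--> s3
s3 --q--> s1
s1 --q--> s1
s1 --q--> s1
s1 --q--> s1
s1 --q--> s1
s1 --q--> s1
s1 --p--> s4
s4 --p--> s3
s3 --q--> s1
s1 --q--> s1
End in state s1, which is an accepting state.

accepted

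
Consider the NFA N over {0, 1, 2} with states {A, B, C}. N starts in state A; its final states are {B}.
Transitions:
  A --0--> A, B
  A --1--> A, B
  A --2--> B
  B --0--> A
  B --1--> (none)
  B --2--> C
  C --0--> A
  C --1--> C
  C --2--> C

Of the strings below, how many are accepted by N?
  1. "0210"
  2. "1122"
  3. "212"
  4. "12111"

"0210": rejected
"1122": rejected
"212": rejected
"12111": rejected

0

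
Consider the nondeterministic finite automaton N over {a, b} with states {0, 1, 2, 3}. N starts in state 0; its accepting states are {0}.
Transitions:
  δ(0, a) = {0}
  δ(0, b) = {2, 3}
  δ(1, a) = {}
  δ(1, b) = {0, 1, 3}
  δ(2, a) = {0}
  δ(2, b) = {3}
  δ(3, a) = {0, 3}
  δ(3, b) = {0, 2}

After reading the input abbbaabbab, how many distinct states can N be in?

Start: {0}
read a: {0}
read b: {2, 3}
read b: {0, 2, 3}
read b: {0, 2, 3}
read a: {0, 3}
read a: {0, 3}
read b: {0, 2, 3}
read b: {0, 2, 3}
read a: {0, 3}
read b: {0, 2, 3}
Final reachable set {0, 2, 3} has 3 states.

3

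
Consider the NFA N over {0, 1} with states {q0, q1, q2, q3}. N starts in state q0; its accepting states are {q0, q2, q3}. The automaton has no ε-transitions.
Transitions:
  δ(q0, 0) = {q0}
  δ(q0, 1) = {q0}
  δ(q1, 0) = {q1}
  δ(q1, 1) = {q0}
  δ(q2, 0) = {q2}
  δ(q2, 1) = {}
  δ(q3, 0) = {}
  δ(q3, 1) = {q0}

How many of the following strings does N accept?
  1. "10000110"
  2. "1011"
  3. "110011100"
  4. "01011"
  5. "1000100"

5

"10000110": accepted
"1011": accepted
"110011100": accepted
"01011": accepted
"1000100": accepted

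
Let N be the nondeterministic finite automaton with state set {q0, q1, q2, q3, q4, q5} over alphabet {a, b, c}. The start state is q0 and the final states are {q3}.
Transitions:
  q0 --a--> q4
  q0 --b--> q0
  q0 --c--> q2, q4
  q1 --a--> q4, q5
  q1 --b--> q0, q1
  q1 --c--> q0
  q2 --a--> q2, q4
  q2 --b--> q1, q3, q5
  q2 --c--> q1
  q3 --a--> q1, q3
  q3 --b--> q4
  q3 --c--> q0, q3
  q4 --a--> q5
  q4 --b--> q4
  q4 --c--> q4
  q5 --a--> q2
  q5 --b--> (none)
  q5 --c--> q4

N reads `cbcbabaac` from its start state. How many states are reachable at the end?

Start: {q0}
read c: {q2, q4}
read b: {q1, q3, q4, q5}
read c: {q0, q3, q4}
read b: {q0, q4}
read a: {q4, q5}
read b: {q4}
read a: {q5}
read a: {q2}
read c: {q1}
Final reachable set {q1} has 1 state.

1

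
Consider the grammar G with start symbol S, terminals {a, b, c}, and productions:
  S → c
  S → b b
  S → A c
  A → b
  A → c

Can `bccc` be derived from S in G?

no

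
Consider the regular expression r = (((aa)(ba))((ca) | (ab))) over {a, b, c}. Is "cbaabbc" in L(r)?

no

No split of cbaabbc into u·v has ((aa)(ba)) matching u and ((ca)|(ab)) matching v.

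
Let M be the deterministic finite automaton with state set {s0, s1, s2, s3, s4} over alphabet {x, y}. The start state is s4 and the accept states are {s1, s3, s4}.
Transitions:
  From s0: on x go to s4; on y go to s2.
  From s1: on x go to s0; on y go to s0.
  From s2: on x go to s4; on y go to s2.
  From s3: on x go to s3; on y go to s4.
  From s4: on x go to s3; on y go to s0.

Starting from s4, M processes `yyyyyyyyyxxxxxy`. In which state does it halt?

s4

s4 --y--> s0
s0 --y--> s2
s2 --y--> s2
s2 --y--> s2
s2 --y--> s2
s2 --y--> s2
s2 --y--> s2
s2 --y--> s2
s2 --y--> s2
s2 --x--> s4
s4 --x--> s3
s3 --x--> s3
s3 --x--> s3
s3 --x--> s3
s3 --y--> s4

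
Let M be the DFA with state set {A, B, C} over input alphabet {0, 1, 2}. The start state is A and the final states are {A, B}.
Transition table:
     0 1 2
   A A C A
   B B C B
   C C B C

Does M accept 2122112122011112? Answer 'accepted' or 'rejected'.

A --2--> A
A --1--> C
C --2--> C
C --2--> C
C --1--> B
B --1--> C
C --2--> C
C --1--> B
B --2--> B
B --2--> B
B --0--> B
B --1--> C
C --1--> B
B --1--> C
C --1--> B
B --2--> B
End in state B, which is an accepting state.

accepted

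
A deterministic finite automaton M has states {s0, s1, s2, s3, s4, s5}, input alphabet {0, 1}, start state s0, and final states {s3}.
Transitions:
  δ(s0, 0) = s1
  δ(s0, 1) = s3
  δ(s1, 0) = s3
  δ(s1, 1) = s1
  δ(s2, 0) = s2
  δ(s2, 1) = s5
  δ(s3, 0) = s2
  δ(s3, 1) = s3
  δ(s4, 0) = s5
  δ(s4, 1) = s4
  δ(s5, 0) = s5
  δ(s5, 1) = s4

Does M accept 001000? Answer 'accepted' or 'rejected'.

s0 --0--> s1
s1 --0--> s3
s3 --1--> s3
s3 --0--> s2
s2 --0--> s2
s2 --0--> s2
End in state s2, which is not an accepting state.

rejected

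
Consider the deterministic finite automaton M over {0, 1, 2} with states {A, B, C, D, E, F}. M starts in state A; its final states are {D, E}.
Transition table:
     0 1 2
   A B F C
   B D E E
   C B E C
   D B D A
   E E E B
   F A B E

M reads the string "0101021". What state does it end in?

E

A --0--> B
B --1--> E
E --0--> E
E --1--> E
E --0--> E
E --2--> B
B --1--> E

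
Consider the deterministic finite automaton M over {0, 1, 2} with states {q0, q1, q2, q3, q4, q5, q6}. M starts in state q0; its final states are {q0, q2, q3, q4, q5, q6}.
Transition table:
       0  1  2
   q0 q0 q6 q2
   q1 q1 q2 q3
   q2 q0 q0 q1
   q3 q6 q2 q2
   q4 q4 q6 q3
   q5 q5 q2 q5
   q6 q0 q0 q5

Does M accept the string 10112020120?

accepted

q0 --1--> q6
q6 --0--> q0
q0 --1--> q6
q6 --1--> q0
q0 --2--> q2
q2 --0--> q0
q0 --2--> q2
q2 --0--> q0
q0 --1--> q6
q6 --2--> q5
q5 --0--> q5
End in state q5, which is an accepting state.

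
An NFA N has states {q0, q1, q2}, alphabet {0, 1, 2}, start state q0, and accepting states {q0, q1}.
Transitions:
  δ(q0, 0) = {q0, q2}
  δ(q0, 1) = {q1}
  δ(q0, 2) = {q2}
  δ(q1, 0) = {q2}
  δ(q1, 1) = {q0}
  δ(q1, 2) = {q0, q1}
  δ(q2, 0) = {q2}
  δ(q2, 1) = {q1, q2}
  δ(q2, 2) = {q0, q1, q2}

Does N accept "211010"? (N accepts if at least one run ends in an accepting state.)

Start: {q0}
read 2: {q2}
read 1: {q1, q2}
read 1: {q0, q1, q2}
read 0: {q0, q2}
read 1: {q1, q2}
read 0: {q2}
Reachable ∩ accepting = {} — empty.

rejected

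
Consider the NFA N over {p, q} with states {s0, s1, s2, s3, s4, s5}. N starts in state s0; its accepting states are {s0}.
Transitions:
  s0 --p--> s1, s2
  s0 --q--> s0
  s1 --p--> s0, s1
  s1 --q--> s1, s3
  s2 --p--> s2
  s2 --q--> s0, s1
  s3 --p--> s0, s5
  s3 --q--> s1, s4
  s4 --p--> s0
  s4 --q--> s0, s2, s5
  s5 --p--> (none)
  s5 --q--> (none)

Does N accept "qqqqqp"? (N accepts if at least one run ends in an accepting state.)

Start: {s0}
read q: {s0}
read q: {s0}
read q: {s0}
read q: {s0}
read q: {s0}
read p: {s1, s2}
Reachable ∩ accepting = {} — empty.

rejected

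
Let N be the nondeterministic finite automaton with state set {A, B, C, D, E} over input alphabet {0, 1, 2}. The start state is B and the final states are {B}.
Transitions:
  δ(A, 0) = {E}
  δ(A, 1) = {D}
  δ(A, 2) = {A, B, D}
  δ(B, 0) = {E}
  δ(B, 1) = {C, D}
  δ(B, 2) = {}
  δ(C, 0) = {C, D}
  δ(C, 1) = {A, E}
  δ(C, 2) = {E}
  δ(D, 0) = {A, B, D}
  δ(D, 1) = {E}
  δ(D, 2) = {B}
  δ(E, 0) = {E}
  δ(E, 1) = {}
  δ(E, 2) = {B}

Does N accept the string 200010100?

Start: {B}
read 2: {}
The reachable set is empty and stays empty for the remaining 8 symbols.
Reachable ∩ accepting = {} — empty.

rejected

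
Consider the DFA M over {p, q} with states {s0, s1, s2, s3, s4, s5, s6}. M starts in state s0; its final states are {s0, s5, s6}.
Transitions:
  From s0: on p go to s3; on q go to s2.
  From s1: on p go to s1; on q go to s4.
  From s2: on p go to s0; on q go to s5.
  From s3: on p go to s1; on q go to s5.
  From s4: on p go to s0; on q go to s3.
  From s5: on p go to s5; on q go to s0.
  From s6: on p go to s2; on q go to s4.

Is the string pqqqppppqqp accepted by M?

rejected

s0 --p--> s3
s3 --q--> s5
s5 --q--> s0
s0 --q--> s2
s2 --p--> s0
s0 --p--> s3
s3 --p--> s1
s1 --p--> s1
s1 --q--> s4
s4 --q--> s3
s3 --p--> s1
End in state s1, which is not an accepting state.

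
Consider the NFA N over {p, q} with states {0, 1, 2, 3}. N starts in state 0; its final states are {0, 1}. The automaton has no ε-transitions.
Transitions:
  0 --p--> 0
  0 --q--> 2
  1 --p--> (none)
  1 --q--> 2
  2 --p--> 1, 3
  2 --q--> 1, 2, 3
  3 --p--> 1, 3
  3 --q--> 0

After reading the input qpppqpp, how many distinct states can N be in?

Start: {0}
read q: {2}
read p: {1, 3}
read p: {1, 3}
read p: {1, 3}
read q: {0, 2}
read p: {0, 1, 3}
read p: {0, 1, 3}
Final reachable set {0, 1, 3} has 3 states.

3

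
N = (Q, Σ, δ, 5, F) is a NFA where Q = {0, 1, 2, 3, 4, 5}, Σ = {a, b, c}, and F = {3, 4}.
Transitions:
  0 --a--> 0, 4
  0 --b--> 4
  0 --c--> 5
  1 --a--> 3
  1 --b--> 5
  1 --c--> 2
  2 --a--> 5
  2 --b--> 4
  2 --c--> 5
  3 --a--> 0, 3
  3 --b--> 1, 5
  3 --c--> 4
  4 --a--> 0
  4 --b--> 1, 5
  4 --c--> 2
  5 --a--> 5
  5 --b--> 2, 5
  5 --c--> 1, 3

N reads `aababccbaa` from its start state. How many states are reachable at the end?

4

Start: {5}
read a: {5}
read a: {5}
read b: {2, 5}
read a: {5}
read b: {2, 5}
read c: {1, 3, 5}
read c: {1, 2, 3, 4}
read b: {1, 4, 5}
read a: {0, 3, 5}
read a: {0, 3, 4, 5}
Final reachable set {0, 3, 4, 5} has 4 states.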